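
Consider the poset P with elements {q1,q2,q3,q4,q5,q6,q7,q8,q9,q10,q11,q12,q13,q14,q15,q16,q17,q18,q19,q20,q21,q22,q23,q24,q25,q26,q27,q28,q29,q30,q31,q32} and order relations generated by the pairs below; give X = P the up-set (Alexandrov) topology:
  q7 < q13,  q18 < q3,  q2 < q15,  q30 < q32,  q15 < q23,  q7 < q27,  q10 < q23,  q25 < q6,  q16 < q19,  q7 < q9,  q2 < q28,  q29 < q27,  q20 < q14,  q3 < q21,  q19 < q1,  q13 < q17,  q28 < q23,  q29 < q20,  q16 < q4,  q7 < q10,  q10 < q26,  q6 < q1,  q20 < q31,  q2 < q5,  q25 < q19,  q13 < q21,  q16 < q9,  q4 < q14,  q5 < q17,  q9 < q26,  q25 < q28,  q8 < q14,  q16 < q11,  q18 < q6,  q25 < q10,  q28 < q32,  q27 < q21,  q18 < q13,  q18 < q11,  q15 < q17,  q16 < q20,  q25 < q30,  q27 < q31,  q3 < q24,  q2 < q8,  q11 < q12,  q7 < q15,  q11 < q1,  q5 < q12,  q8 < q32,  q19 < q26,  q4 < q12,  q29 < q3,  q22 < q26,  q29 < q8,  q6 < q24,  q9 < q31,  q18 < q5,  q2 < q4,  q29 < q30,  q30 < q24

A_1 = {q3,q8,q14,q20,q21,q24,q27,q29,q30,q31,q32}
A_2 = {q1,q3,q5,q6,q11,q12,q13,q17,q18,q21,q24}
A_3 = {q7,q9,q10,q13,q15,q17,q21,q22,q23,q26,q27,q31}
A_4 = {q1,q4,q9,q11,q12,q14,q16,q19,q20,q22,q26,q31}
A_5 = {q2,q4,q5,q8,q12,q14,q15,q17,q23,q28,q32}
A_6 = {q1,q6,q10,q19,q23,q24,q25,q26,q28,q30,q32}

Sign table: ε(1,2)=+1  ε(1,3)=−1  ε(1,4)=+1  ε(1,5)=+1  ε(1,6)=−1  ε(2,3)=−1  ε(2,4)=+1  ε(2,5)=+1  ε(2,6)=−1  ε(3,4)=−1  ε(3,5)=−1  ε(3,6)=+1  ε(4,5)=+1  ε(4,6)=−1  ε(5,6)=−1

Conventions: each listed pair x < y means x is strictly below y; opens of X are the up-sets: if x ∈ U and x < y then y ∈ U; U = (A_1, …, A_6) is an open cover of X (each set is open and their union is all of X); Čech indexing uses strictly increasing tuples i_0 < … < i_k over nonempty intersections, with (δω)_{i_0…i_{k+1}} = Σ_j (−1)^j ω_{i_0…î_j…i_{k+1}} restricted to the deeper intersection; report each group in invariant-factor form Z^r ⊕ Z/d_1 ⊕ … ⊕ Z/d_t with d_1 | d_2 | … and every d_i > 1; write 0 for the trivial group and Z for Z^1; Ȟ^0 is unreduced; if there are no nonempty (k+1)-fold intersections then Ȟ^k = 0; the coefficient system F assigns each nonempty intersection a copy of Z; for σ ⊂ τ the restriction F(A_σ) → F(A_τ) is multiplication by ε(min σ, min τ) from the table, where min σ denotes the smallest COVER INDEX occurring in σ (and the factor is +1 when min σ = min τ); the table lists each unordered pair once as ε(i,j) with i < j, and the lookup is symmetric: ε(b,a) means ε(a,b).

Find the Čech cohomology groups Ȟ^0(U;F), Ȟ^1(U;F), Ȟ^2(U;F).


Ȟ^0(U;F) ≅ Z, Ȟ^1(U;F) ≅ 0 and Ȟ^2(U;F) ≅ Z/2

nerve simplices:
  A12={q3,q21,q24} A13={q21,q27,q31} A14={q14,q20,q31} A15={q8,q14,q32} A16={q24,q30,q32} A23={q13,q17,q21} A24={q1,q11,q12} A25={q5,q12,q17} A26={q1,q6,q24} A34={q9,q22,q26,q31} A35={q15,q17,q23} A36={q10,q23,q26} A45={q4,q12,q14} A46={q1,q19,q26} A56={q23,q28,q32}
  A123={q21} A126={q24} A134={q31} A145={q14} A156={q32} A235={q17} A245={q12} A246={q1} A346={q26} A356={q23}
C dims 6,15,10; δ0: rk 5, SNF 1^5; δ1: rk 10, SNF 1^9·2
degree 0: 6−5−0 = 1 → Ȟ^0 ≅ Z
degree 1: 15−10−5 = 0 → Ȟ^1 ≅ 0
degree 2: 10−0−10 = 0 plus torsion [2] → Ȟ^2 ≅ Z/2


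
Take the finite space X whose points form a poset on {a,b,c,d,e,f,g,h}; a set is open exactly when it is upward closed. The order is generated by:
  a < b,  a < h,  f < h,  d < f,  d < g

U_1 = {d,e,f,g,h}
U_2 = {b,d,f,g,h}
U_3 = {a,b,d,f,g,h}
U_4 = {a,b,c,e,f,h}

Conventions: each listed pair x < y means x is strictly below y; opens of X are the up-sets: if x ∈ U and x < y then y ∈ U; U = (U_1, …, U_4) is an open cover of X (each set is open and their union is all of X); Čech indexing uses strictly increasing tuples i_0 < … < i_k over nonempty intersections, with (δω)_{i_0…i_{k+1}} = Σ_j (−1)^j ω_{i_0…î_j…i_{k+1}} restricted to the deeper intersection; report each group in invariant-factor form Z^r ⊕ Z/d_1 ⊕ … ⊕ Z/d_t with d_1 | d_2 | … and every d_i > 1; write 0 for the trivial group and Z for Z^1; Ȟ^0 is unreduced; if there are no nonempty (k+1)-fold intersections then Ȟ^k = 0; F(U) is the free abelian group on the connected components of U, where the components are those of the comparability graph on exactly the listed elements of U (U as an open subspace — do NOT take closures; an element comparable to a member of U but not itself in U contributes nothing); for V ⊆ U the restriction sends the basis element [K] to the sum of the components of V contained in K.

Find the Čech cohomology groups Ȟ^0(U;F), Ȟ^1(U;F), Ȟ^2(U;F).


nonempty overlaps:
  U12={d,f,g,h} U13={d,f,g,h} U14={e,f,h} U23={b,d,f,g,h} U24={b,f,h} U34={a,b,f,h}
  U123={d,f,g,h} U124={f,h} U134={f,h} U234={b,f,h}
  U1234={f,h}
components per intersection:
  U1: {d,f,g,h} {e}
  U2: {b} {d,f,g,h}
  U3: {a,b,d,f,g,h}
  U4: {a,b,f,h} {c} {e}
  U12: {d,f,g,h}
  U13: {d,f,g,h}
  U14: {e} {f,h}
  U23: {b} {d,f,g,h}
  U24: {b} {f,h}
  U34: {a,b,f,h}
  U123: {d,f,g,h}
  U124: {f,h}
  U134: {f,h}
  U234: {b} {f,h}
  U1234: {f,h}
C dims 8,9,5,1; δ0: rk 5, SNF 1^5; δ1: rk 4, SNF 1^4; δ2: rk 1, SNF 1^1
degree 0: 8−5−0 = 3 → Ȟ^0 ≅ Z^3
degree 1: 9−4−5 = 0 → Ȟ^1 ≅ 0
degree 2: 5−1−4 = 0 → Ȟ^2 ≅ 0

Ȟ^0 ≅ Z^3, Ȟ^1 ≅ 0 and Ȟ^2 ≅ 0


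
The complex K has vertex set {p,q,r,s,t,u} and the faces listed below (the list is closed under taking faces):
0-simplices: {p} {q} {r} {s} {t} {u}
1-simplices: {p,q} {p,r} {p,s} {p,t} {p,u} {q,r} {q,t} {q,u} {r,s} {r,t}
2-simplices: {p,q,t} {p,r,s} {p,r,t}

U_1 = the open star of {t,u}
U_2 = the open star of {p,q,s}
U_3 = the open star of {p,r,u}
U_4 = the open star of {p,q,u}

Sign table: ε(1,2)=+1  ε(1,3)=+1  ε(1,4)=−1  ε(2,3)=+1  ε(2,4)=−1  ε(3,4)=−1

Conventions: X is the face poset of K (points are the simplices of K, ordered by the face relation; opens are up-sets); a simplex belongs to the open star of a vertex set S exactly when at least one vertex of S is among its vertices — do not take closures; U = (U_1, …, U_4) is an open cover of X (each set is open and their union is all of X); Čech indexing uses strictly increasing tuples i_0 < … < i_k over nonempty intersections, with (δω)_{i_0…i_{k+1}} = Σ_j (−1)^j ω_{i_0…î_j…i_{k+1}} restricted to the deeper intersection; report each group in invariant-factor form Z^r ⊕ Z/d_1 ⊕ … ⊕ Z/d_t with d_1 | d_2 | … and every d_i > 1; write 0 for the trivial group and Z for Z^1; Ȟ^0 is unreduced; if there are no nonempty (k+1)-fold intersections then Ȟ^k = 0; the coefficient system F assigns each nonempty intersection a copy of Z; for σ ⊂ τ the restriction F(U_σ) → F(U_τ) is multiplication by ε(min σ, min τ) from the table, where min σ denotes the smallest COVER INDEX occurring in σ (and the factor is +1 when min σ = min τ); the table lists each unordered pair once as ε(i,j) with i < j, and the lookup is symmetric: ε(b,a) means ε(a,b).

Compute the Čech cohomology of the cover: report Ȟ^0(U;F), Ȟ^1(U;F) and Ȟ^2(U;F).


nonempty overlaps:
  U1={{t},{u},{p,t},{p,u},{q,t},{q,u},{r,t},{p,q,t},{p,r,t}} U2={{p},{q},{s},{p,q},{p,r},{p,s},{p,t},{p,u},{q,r},{q,t},{q,u},{r,s},{p,q,t},{p,r,s},{p,r,t}} U3={{p},{r},{u},{p,q},{p,r},{p,s},{p,t},{p,u},{q,r},{q,u},{r,s},{r,t},{p,q,t},{p,r,s},{p,r,t}} U4={{p},{q},{u},{p,q},{p,r},{p,s},{p,t},{p,u},{q,r},{q,t},{q,u},{p,q,t},{p,r,s},{p,r,t}}
  U12={{p,t},{p,u},{q,t},{q,u},{p,q,t},{p,r,t}} U13={{u},{p,t},{p,u},{q,u},{r,t},{p,q,t},{p,r,t}} U14={{u},{p,t},{p,u},{q,t},{q,u},{p,q,t},{p,r,t}} U23={{p},{p,q},{p,r},{p,s},{p,t},{p,u},{q,r},{q,u},{r,s},{p,q,t},{p,r,s},{p,r,t}} U24={{p},{q},{p,q},{p,r},{p,s},{p,t},{p,u},{q,r},{q,t},{q,u},{p,q,t},{p,r,s},{p,r,t}} U34={{p},{u},{p,q},{p,r},{p,s},{p,t},{p,u},{q,r},{q,u},{p,q,t},{p,r,s},{p,r,t}}
  U123={{p,t},{p,u},{q,u},{p,q,t},{p,r,t}} U124={{p,t},{p,u},{q,t},{q,u},{p,q,t},{p,r,t}} U134={{u},{p,t},{p,u},{q,u},{p,q,t},{p,r,t}} U234={{p},{p,q},{p,r},{p,s},{p,t},{p,u},{q,r},{q,u},{p,q,t},{p,r,s},{p,r,t}}
  U1234={{p,t},{p,u},{q,u},{p,q,t},{p,r,t}}
C dims 4,6,4,1; δ0: rk 3, SNF 1^3; δ1: rk 3, SNF 1^3; δ2: rk 1, SNF 1^1
degree 0: 4−3−0 = 1 → Ȟ^0 ≅ Z
degree 1: 6−3−3 = 0 → Ȟ^1 ≅ 0
degree 2: 4−1−3 = 0 → Ȟ^2 ≅ 0

Ȟ^0 ≅ Z; Ȟ^1 ≅ 0; Ȟ^2 ≅ 0


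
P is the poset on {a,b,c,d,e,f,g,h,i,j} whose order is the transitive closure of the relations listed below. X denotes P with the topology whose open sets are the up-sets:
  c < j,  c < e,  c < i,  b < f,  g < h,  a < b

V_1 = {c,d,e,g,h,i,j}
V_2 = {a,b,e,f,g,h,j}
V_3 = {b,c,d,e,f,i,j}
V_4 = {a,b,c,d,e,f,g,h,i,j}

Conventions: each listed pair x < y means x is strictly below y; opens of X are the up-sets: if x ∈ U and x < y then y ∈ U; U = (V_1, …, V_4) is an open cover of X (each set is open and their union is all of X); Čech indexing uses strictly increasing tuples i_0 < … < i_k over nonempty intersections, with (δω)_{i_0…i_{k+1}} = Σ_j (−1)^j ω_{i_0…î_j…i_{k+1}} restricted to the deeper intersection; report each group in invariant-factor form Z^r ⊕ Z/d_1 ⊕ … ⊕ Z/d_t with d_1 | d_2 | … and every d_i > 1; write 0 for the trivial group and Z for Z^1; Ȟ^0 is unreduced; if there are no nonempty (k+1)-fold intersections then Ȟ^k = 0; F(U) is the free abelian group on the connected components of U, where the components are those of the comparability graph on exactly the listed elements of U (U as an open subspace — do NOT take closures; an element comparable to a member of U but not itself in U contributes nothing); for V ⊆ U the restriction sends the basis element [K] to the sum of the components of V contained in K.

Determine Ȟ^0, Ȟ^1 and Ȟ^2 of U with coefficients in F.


nerve simplices:
  V12={e,g,h,j} V13={c,d,e,i,j} V14={c,d,e,g,h,i,j} V23={b,e,f,j} V24={a,b,e,f,g,h,j} V34={b,c,d,e,f,i,j}
  V123={e,j} V124={e,g,h,j} V134={c,d,e,i,j} V234={b,e,f,j}
  V1234={e,j}
components per intersection:
  V1: {c,e,i,j} {d} {g,h}
  V2: {a,b,f} {e} {g,h} {j}
  V3: {b,f} {c,e,i,j} {d}
  V4: {a,b,f} {c,e,i,j} {d} {g,h}
  V12: {e} {g,h} {j}
  V13: {c,e,i,j} {d}
  V14: {c,e,i,j} {d} {g,h}
  V23: {b,f} {e} {j}
  V24: {a,b,f} {e} {g,h} {j}
  V34: {b,f} {c,e,i,j} {d}
  V123: {e} {j}
  V124: {e} {g,h} {j}
  V134: {c,e,i,j} {d}
  V234: {b,f} {e} {j}
  V1234: {e} {j}
C dims 14,18,10,2; δ0: rk 10, SNF 1^10; δ1: rk 8, SNF 1^8; δ2: rk 2, SNF 1^2
degree 0: 14−10−0 = 4 → Ȟ^0 ≅ Z^4
degree 1: 18−8−10 = 0 → Ȟ^1 ≅ 0
degree 2: 10−2−8 = 0 → Ȟ^2 ≅ 0

Ȟ^0 ≅ Z^4, Ȟ^1 ≅ 0 and Ȟ^2 ≅ 0


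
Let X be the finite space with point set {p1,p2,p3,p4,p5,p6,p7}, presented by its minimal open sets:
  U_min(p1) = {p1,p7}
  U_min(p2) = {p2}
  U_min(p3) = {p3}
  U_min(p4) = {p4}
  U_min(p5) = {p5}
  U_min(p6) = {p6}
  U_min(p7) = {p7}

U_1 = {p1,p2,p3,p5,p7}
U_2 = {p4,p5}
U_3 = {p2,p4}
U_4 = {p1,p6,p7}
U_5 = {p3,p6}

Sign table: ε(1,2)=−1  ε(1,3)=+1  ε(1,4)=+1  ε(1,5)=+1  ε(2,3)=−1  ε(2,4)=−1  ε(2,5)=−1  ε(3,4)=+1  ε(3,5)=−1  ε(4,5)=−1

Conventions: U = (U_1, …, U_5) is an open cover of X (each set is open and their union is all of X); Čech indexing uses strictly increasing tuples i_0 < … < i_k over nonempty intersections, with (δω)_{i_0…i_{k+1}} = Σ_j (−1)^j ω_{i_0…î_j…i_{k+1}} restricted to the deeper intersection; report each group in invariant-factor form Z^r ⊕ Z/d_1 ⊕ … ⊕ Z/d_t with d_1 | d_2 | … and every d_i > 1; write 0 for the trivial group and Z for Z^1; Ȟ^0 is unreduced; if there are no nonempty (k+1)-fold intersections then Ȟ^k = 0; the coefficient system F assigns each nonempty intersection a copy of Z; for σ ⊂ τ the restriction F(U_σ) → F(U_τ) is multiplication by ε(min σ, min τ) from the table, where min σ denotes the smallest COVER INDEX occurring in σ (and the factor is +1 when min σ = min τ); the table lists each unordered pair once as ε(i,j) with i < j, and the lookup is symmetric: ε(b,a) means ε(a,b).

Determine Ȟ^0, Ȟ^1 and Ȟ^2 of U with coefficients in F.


intersection data:
  U12={p5} U13={p2} U14={p1,p7} U15={p3} U23={p4} U45={p6}
C dims 5,6; δ0: rk 5, SNF 1^4·2
Ȟ^0 = (5 − 5) − 0 = 0, so Ȟ^0 ≅ 0
Ȟ^1 = (6 − 0) − 5 = 1 plus torsion [2], so Ȟ^1 ≅ Z ⊕ Z/2
Ȟ^2 = (0 − 0) − 0 = 0, so Ȟ^2 ≅ 0

Ȟ^0(U;F) ≅ 0, Ȟ^1(U;F) ≅ Z ⊕ Z/2 and Ȟ^2(U;F) ≅ 0


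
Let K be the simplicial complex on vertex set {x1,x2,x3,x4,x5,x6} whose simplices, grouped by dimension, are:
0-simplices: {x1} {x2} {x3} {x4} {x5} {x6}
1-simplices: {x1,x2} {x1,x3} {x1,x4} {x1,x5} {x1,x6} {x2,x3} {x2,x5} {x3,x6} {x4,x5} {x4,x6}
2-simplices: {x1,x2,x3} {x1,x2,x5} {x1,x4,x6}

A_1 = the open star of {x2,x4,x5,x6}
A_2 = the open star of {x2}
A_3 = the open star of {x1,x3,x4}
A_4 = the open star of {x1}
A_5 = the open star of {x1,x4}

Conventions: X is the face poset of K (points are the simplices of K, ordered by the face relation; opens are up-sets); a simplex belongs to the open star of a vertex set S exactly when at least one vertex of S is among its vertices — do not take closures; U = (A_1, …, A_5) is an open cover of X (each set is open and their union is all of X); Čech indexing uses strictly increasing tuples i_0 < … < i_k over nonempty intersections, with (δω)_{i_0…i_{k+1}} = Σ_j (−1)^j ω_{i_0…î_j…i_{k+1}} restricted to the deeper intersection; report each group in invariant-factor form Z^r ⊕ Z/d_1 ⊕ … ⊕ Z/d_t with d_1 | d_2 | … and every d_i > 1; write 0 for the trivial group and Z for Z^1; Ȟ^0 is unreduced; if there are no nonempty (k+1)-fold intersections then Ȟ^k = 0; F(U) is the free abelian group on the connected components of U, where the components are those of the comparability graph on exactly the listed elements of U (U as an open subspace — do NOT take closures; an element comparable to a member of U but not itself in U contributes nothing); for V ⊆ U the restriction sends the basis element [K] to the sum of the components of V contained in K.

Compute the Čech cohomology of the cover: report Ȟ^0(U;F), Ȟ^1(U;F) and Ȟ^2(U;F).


intersection data:
  A1={{x2},{x4},{x5},{x6},{x1,x2},{x1,x4},{x1,x5},{x1,x6},{x2,x3},{x2,x5},{x3,x6},{x4,x5},{x4,x6},{x1,x2,x3},{x1,x2,x5},{x1,x4,x6}} A2={{x2},{x1,x2},{x2,x3},{x2,x5},{x1,x2,x3},{x1,x2,x5}} A3={{x1},{x3},{x4},{x1,x2},{x1,x3},{x1,x4},{x1,x5},{x1,x6},{x2,x3},{x3,x6},{x4,x5},{x4,x6},{x1,x2,x3},{x1,x2,x5},{x1,x4,x6}} A4={{x1},{x1,x2},{x1,x3},{x1,x4},{x1,x5},{x1,x6},{x1,x2,x3},{x1,x2,x5},{x1,x4,x6}} A5={{x1},{x4},{x1,x2},{x1,x3},{x1,x4},{x1,x5},{x1,x6},{x4,x5},{x4,x6},{x1,x2,x3},{x1,x2,x5},{x1,x4,x6}}
  A12={{x2},{x1,x2},{x2,x3},{x2,x5},{x1,x2,x3},{x1,x2,x5}} A13={{x4},{x1,x2},{x1,x4},{x1,x5},{x1,x6},{x2,x3},{x3,x6},{x4,x5},{x4,x6},{x1,x2,x3},{x1,x2,x5},{x1,x4,x6}} A14={{x1,x2},{x1,x4},{x1,x5},{x1,x6},{x1,x2,x3},{x1,x2,x5},{x1,x4,x6}} A15={{x4},{x1,x2},{x1,x4},{x1,x5},{x1,x6},{x4,x5},{x4,x6},{x1,x2,x3},{x1,x2,x5},{x1,x4,x6}} A23={{x1,x2},{x2,x3},{x1,x2,x3},{x1,x2,x5}} A24={{x1,x2},{x1,x2,x3},{x1,x2,x5}} A25={{x1,x2},{x1,x2,x3},{x1,x2,x5}} A34={{x1},{x1,x2},{x1,x3},{x1,x4},{x1,x5},{x1,x6},{x1,x2,x3},{x1,x2,x5},{x1,x4,x6}} A35={{x1},{x4},{x1,x2},{x1,x3},{x1,x4},{x1,x5},{x1,x6},{x4,x5},{x4,x6},{x1,x2,x3},{x1,x2,x5},{x1,x4,x6}} A45={{x1},{x1,x2},{x1,x3},{x1,x4},{x1,x5},{x1,x6},{x1,x2,x3},{x1,x2,x5},{x1,x4,x6}}
  A123={{x1,x2},{x2,x3},{x1,x2,x3},{x1,x2,x5}} A124={{x1,x2},{x1,x2,x3},{x1,x2,x5}} A125={{x1,x2},{x1,x2,x3},{x1,x2,x5}} A134={{x1,x2},{x1,x4},{x1,x5},{x1,x6},{x1,x2,x3},{x1,x2,x5},{x1,x4,x6}} A135={{x4},{x1,x2},{x1,x4},{x1,x5},{x1,x6},{x4,x5},{x4,x6},{x1,x2,x3},{x1,x2,x5},{x1,x4,x6}} A145={{x1,x2},{x1,x4},{x1,x5},{x1,x6},{x1,x2,x3},{x1,x2,x5},{x1,x4,x6}} A234={{x1,x2},{x1,x2,x3},{x1,x2,x5}} A235={{x1,x2},{x1,x2,x3},{x1,x2,x5}} A245={{x1,x2},{x1,x2,x3},{x1,x2,x5}} A345={{x1},{x1,x2},{x1,x3},{x1,x4},{x1,x5},{x1,x6},{x1,x2,x3},{x1,x2,x5},{x1,x4,x6}}
  A1234={{x1,x2},{x1,x2,x3},{x1,x2,x5}} A1235={{x1,x2},{x1,x2,x3},{x1,x2,x5}} A1245={{x1,x2},{x1,x2,x3},{x1,x2,x5}} A1345={{x1,x2},{x1,x4},{x1,x5},{x1,x6},{x1,x2,x3},{x1,x2,x5},{x1,x4,x6}} A2345={{x1,x2},{x1,x2,x3},{x1,x2,x5}}
  A12345={{x1,x2},{x1,x2,x3},{x1,x2,x5}}
components per intersection:
  A1: {{x2},{x4},{x5},{x6},{x1,x2},{x1,x4},{x1,x5},{x1,x6},{x2,x3},{x2,x5},{x3,x6},{x4,x5},{x4,x6},{x1,x2,x3},{x1,x2,x5},{x1,x4,x6}}
  A2: {{x2},{x1,x2},{x2,x3},{x2,x5},{x1,x2,x3},{x1,x2,x5}}
  A3: {{x1},{x3},{x4},{x1,x2},{x1,x3},{x1,x4},{x1,x5},{x1,x6},{x2,x3},{x3,x6},{x4,x5},{x4,x6},{x1,x2,x3},{x1,x2,x5},{x1,x4,x6}}
  A4: {{x1},{x1,x2},{x1,x3},{x1,x4},{x1,x5},{x1,x6},{x1,x2,x3},{x1,x2,x5},{x1,x4,x6}}
  A5: {{x1},{x4},{x1,x2},{x1,x3},{x1,x4},{x1,x5},{x1,x6},{x4,x5},{x4,x6},{x1,x2,x3},{x1,x2,x5},{x1,x4,x6}}
  A12: {{x2},{x1,x2},{x2,x3},{x2,x5},{x1,x2,x3},{x1,x2,x5}}
  A13: {{x4},{x1,x4},{x1,x6},{x4,x5},{x4,x6},{x1,x4,x6}} {{x1,x2},{x1,x5},{x2,x3},{x1,x2,x3},{x1,x2,x5}} {{x3,x6}}
  A14: {{x1,x2},{x1,x5},{x1,x2,x3},{x1,x2,x5}} {{x1,x4},{x1,x6},{x1,x4,x6}}
  A15: {{x4},{x1,x4},{x1,x6},{x4,x5},{x4,x6},{x1,x4,x6}} {{x1,x2},{x1,x5},{x1,x2,x3},{x1,x2,x5}}
  A23: {{x1,x2},{x2,x3},{x1,x2,x3},{x1,x2,x5}}
  A24: {{x1,x2},{x1,x2,x3},{x1,x2,x5}}
  A25: {{x1,x2},{x1,x2,x3},{x1,x2,x5}}
  A34: {{x1},{x1,x2},{x1,x3},{x1,x4},{x1,x5},{x1,x6},{x1,x2,x3},{x1,x2,x5},{x1,x4,x6}}
  A35: {{x1},{x4},{x1,x2},{x1,x3},{x1,x4},{x1,x5},{x1,x6},{x4,x5},{x4,x6},{x1,x2,x3},{x1,x2,x5},{x1,x4,x6}}
  A45: {{x1},{x1,x2},{x1,x3},{x1,x4},{x1,x5},{x1,x6},{x1,x2,x3},{x1,x2,x5},{x1,x4,x6}}
  A123: {{x1,x2},{x2,x3},{x1,x2,x3},{x1,x2,x5}}
  A124: {{x1,x2},{x1,x2,x3},{x1,x2,x5}}
  A125: {{x1,x2},{x1,x2,x3},{x1,x2,x5}}
  A134: {{x1,x2},{x1,x5},{x1,x2,x3},{x1,x2,x5}} {{x1,x4},{x1,x6},{x1,x4,x6}}
  A135: {{x4},{x1,x4},{x1,x6},{x4,x5},{x4,x6},{x1,x4,x6}} {{x1,x2},{x1,x5},{x1,x2,x3},{x1,x2,x5}}
  A145: {{x1,x2},{x1,x5},{x1,x2,x3},{x1,x2,x5}} {{x1,x4},{x1,x6},{x1,x4,x6}}
  A234: {{x1,x2},{x1,x2,x3},{x1,x2,x5}}
  A235: {{x1,x2},{x1,x2,x3},{x1,x2,x5}}
  A245: {{x1,x2},{x1,x2,x3},{x1,x2,x5}}
  A345: {{x1},{x1,x2},{x1,x3},{x1,x4},{x1,x5},{x1,x6},{x1,x2,x3},{x1,x2,x5},{x1,x4,x6}}
  A1234: {{x1,x2},{x1,x2,x3},{x1,x2,x5}}
  A1235: {{x1,x2},{x1,x2,x3},{x1,x2,x5}}
  A1245: {{x1,x2},{x1,x2,x3},{x1,x2,x5}}
  A1345: {{x1,x2},{x1,x5},{x1,x2,x3},{x1,x2,x5}} {{x1,x4},{x1,x6},{x1,x4,x6}}
  A2345: {{x1,x2},{x1,x2,x3},{x1,x2,x5}}
  A12345: {{x1,x2},{x1,x2,x3},{x1,x2,x5}}
C dims 5,14,13,6; δ0: rk 4, SNF 1^4; δ1: rk 8, SNF 1^8; δ2: rk 5, SNF 1^5
Ȟ^0 = (5 − 4) − 0 = 1, so Ȟ^0 ≅ Z
Ȟ^1 = (14 − 8) − 4 = 2, so Ȟ^1 ≅ Z^2
Ȟ^2 = (13 − 5) − 8 = 0, so Ȟ^2 ≅ 0

Ȟ^0 = Z, Ȟ^1 = Z^2, Ȟ^2 = 0


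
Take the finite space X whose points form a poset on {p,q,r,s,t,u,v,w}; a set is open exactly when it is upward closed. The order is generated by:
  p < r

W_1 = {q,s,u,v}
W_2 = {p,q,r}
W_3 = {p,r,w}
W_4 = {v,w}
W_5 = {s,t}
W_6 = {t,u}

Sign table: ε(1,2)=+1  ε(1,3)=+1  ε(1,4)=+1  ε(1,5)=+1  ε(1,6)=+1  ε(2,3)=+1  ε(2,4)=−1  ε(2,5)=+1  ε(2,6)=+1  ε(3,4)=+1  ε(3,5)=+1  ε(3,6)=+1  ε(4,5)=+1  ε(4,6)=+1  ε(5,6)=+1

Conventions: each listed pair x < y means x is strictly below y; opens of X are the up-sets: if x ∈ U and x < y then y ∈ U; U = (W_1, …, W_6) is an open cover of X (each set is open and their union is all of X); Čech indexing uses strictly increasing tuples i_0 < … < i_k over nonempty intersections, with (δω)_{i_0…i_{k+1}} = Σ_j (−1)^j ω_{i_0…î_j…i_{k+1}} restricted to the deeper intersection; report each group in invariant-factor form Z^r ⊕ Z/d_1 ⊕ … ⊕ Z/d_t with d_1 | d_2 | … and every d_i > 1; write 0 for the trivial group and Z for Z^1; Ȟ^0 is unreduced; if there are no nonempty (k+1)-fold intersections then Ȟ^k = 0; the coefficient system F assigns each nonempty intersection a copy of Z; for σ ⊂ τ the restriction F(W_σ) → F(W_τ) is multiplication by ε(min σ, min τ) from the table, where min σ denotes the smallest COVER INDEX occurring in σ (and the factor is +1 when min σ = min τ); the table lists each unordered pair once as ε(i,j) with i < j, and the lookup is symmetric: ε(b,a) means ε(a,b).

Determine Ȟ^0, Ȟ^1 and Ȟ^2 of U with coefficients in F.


Ȟ^0(U;F) ≅ Z, Ȟ^1(U;F) ≅ Z^2 and Ȟ^2(U;F) ≅ 0

nerve of the cover:
  W12={q} W14={v} W15={s} W16={u} W23={p,r} W34={w} W56={t}
C dims 6,7; δ0: rk 5, SNF 1^5
Ȟ^0 = (6 − 5) − 0 = 1, so Ȟ^0 ≅ Z
Ȟ^1 = (7 − 0) − 5 = 2, so Ȟ^1 ≅ Z^2
Ȟ^2 = (0 − 0) − 0 = 0, so Ȟ^2 ≅ 0


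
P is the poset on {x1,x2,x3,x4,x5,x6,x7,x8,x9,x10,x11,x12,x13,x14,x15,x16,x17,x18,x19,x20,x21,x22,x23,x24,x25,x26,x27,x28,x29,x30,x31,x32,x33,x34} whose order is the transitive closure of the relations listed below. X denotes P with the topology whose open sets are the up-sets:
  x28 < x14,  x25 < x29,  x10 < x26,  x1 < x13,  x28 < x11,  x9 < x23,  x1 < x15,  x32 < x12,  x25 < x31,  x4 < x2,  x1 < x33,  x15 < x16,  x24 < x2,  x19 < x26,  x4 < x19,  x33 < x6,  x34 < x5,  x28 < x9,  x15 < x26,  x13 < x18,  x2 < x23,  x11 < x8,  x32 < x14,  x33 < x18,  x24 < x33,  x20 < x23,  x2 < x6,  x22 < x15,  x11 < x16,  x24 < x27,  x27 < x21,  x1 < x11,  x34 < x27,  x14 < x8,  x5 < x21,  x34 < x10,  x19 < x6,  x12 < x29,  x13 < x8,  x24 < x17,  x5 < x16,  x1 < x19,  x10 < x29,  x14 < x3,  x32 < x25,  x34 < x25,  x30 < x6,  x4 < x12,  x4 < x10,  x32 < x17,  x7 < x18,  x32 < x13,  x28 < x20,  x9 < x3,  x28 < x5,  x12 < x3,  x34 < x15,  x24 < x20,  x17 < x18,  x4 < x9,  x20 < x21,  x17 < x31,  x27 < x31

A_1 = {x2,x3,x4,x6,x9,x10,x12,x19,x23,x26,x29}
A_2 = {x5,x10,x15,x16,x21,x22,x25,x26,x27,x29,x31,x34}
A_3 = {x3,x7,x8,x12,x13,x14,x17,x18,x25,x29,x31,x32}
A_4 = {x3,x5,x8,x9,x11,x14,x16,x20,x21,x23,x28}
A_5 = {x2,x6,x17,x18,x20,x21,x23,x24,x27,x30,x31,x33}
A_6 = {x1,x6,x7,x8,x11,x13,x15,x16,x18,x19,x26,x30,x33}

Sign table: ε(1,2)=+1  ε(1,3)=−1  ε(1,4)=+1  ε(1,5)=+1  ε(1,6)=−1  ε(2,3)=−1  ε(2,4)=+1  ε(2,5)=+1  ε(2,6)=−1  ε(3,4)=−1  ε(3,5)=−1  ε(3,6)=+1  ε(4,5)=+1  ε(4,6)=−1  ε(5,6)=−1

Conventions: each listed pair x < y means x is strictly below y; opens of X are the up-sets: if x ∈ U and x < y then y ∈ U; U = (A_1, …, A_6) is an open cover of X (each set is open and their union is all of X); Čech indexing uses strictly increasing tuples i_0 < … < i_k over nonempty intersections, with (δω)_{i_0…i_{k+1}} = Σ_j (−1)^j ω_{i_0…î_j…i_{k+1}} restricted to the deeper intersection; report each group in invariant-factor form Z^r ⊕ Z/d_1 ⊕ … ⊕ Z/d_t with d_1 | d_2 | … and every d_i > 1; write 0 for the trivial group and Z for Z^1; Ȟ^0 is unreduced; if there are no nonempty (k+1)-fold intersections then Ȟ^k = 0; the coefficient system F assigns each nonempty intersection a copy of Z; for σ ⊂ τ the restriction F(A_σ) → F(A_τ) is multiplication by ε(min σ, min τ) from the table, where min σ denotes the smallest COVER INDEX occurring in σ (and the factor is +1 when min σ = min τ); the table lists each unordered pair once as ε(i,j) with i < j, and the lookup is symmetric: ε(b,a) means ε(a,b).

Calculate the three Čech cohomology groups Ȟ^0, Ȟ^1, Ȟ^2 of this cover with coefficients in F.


Ȟ^0 = Z; Ȟ^1 = 0; Ȟ^2 = Z/2

intersection data:
  A12={x10,x26,x29} A13={x3,x12,x29} A14={x3,x9,x23} A15={x2,x6,x23} A16={x6,x19,x26} A23={x25,x29,x31} A24={x5,x16,x21} A25={x21,x27,x31} A26={x15,x16,x26} A34={x3,x8,x14} A35={x17,x18,x31} A36={x7,x8,x13,x18} A45={x20,x21,x23} A46={x8,x11,x16} A56={x6,x18,x30,x33}
  A123={x29} A126={x26} A134={x3} A145={x23} A156={x6} A235={x31} A245={x21} A246={x16} A346={x8} A356={x18}
C dims 6,15,10; δ0: rk 5, SNF 1^5; δ1: rk 10, SNF 1^9·2
Ȟ^0 = (6 − 5) − 0 = 1, so Ȟ^0 ≅ Z
Ȟ^1 = (15 − 10) − 5 = 0, so Ȟ^1 ≅ 0
Ȟ^2 = (10 − 0) − 10 = 0 plus torsion [2], so Ȟ^2 ≅ Z/2


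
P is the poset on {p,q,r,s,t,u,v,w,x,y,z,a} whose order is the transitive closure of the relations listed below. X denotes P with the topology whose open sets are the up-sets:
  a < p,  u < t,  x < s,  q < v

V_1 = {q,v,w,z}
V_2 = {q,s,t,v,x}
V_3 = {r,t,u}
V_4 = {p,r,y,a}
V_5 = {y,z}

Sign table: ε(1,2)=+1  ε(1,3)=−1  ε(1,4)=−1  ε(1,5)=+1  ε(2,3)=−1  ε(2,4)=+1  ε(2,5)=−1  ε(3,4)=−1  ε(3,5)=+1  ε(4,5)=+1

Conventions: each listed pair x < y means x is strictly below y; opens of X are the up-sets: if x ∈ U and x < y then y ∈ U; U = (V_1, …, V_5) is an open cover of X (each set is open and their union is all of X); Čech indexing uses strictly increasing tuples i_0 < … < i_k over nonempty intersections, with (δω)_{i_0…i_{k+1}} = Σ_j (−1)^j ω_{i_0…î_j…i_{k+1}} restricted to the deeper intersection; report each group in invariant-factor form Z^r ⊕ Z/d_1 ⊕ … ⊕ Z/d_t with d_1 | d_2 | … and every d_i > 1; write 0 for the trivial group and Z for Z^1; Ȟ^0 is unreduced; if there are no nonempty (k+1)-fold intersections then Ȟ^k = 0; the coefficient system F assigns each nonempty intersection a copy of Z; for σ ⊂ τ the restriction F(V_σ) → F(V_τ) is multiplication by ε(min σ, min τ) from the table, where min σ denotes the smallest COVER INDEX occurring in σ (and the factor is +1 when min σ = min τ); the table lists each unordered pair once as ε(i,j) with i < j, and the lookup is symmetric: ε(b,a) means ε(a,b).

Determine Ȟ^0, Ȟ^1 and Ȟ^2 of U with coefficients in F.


nerve simplices:
  V12={q,v} V15={z} V23={t} V34={r} V45={y}
C dims 5,5; δ0: rk 4, SNF 1^4
degree 0: 5−4−0 = 1 → Ȟ^0 ≅ Z
degree 1: 5−0−4 = 1 → Ȟ^1 ≅ Z
degree 2: 0−0−0 = 0 → Ȟ^2 ≅ 0

Ȟ^0 = Z, Ȟ^1 = Z, Ȟ^2 = 0


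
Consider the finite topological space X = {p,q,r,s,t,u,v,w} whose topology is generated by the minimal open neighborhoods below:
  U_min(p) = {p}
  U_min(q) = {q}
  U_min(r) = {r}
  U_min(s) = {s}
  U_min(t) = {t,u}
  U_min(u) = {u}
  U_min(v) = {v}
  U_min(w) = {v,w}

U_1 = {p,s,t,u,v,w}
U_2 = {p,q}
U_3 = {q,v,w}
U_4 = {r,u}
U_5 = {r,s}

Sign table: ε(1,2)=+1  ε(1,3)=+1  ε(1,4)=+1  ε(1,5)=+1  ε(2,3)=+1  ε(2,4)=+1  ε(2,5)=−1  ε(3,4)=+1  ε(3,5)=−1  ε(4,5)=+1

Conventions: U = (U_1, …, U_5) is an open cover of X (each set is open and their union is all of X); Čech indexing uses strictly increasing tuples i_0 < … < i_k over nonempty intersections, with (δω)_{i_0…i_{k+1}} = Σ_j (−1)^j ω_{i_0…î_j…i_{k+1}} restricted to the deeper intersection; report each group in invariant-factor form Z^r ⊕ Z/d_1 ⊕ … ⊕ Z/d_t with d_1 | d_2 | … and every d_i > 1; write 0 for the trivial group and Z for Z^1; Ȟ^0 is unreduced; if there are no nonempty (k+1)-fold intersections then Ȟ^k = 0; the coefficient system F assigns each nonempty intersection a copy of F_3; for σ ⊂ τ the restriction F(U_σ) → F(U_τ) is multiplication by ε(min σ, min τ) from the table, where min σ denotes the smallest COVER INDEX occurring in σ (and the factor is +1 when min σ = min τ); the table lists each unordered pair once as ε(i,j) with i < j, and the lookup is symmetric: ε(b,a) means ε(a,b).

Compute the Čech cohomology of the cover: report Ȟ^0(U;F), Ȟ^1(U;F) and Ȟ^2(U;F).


intersection data:
  U12={p} U13={v,w} U14={u} U15={s} U23={q} U45={r}
C dims 5,6; δ0: rk_F3 4
Ȟ^0 = (5 − 4) − 0 = 1, so Ȟ^0 ≅ Z/3
Ȟ^1 = (6 − 0) − 4 = 2, so Ȟ^1 ≅ Z/3 ⊕ Z/3
Ȟ^2 = (0 − 0) − 0 = 0, so Ȟ^2 ≅ 0

Ȟ^0(U;F) ≅ Z/3; Ȟ^1(U;F) ≅ Z/3 ⊕ Z/3; Ȟ^2(U;F) ≅ 0


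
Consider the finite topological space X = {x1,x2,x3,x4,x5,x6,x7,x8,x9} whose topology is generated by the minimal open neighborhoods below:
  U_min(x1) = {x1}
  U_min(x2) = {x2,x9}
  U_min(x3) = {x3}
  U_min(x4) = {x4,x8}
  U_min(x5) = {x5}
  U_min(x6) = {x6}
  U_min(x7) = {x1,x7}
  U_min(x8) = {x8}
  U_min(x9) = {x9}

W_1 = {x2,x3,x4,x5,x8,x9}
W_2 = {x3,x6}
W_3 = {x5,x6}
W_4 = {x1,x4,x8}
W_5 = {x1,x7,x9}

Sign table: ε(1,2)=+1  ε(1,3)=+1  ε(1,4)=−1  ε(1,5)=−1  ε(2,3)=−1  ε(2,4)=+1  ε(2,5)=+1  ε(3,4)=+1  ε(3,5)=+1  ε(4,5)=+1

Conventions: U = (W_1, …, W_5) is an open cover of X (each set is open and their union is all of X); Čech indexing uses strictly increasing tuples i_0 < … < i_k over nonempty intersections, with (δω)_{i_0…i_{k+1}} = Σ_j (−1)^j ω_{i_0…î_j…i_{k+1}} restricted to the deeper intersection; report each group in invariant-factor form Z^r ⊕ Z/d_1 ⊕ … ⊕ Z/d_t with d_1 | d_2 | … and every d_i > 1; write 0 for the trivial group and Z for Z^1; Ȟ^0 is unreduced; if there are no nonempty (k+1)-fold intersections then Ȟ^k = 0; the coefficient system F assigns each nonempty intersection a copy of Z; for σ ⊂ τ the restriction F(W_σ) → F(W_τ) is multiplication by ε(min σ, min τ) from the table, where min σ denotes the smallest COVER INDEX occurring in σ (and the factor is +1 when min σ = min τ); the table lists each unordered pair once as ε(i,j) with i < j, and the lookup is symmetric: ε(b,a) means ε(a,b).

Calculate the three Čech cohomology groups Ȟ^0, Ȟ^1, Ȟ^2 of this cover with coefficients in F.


nerve of the cover:
  W12={x3} W13={x5} W14={x4,x8} W15={x9} W23={x6} W45={x1}
C dims 5,6; δ0: rk 5, SNF 1^4·2
Ȟ^0 = (5 − 5) − 0 = 0, so Ȟ^0 ≅ 0
Ȟ^1 = (6 − 0) − 5 = 1 plus torsion [2], so Ȟ^1 ≅ Z ⊕ Z/2
Ȟ^2 = (0 − 0) − 0 = 0, so Ȟ^2 ≅ 0

Ȟ^0 ≅ 0,  Ȟ^1 ≅ Z ⊕ Z/2,  Ȟ^2 ≅ 0


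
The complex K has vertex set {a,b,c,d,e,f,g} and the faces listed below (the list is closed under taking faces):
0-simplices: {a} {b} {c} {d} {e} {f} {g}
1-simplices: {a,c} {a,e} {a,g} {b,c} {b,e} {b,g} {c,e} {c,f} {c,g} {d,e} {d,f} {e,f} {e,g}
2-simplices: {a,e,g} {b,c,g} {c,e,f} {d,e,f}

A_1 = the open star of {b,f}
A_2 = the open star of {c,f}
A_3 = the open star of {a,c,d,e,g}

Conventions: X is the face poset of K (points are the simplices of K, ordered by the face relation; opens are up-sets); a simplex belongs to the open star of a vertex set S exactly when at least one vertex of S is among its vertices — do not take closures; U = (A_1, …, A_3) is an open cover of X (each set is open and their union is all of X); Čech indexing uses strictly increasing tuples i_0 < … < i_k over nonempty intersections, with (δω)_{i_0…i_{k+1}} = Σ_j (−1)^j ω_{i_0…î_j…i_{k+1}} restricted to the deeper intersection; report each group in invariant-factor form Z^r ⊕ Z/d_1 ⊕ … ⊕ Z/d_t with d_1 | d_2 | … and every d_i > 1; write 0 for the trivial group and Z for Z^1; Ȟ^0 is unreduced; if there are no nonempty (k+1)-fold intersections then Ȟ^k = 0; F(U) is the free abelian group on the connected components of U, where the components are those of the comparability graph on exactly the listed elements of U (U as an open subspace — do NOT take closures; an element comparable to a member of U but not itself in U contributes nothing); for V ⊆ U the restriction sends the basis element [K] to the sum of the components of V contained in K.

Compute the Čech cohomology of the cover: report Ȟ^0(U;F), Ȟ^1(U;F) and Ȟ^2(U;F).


nerve simplices:
  A1={{b},{f},{b,c},{b,e},{b,g},{c,f},{d,f},{e,f},{b,c,g},{c,e,f},{d,e,f}} A2={{c},{f},{a,c},{b,c},{c,e},{c,f},{c,g},{d,f},{e,f},{b,c,g},{c,e,f},{d,e,f}} A3={{a},{c},{d},{e},{g},{a,c},{a,e},{a,g},{b,c},{b,e},{b,g},{c,e},{c,f},{c,g},{d,e},{d,f},{e,f},{e,g},{a,e,g},{b,c,g},{c,e,f},{d,e,f}}
  A12={{f},{b,c},{c,f},{d,f},{e,f},{b,c,g},{c,e,f},{d,e,f}} A13={{b,c},{b,e},{b,g},{c,f},{d,f},{e,f},{b,c,g},{c,e,f},{d,e,f}} A23={{c},{a,c},{b,c},{c,e},{c,f},{c,g},{d,f},{e,f},{b,c,g},{c,e,f},{d,e,f}}
  A123={{b,c},{c,f},{d,f},{e,f},{b,c,g},{c,e,f},{d,e,f}}
components per intersection:
  A1: {{b},{b,c},{b,e},{b,g},{b,c,g}} {{f},{c,f},{d,f},{e,f},{c,e,f},{d,e,f}}
  A2: {{c},{f},{a,c},{b,c},{c,e},{c,f},{c,g},{d,f},{e,f},{b,c,g},{c,e,f},{d,e,f}}
  A3: {{a},{c},{d},{e},{g},{a,c},{a,e},{a,g},{b,c},{b,e},{b,g},{c,e},{c,f},{c,g},{d,e},{d,f},{e,f},{e,g},{a,e,g},{b,c,g},{c,e,f},{d,e,f}}
  A12: {{f},{c,f},{d,f},{e,f},{c,e,f},{d,e,f}} {{b,c},{b,c,g}}
  A13: {{b,c},{b,g},{b,c,g}} {{b,e}} {{c,f},{d,f},{e,f},{c,e,f},{d,e,f}}
  A23: {{c},{a,c},{b,c},{c,e},{c,f},{c,g},{d,f},{e,f},{b,c,g},{c,e,f},{d,e,f}}
  A123: {{b,c},{b,c,g}} {{c,f},{d,f},{e,f},{c,e,f},{d,e,f}}
C dims 4,6,2; δ0: rk 3, SNF 1^3; δ1: rk 2, SNF 1^2
degree 0: 4−3−0 = 1 → Ȟ^0 ≅ Z
degree 1: 6−2−3 = 1 → Ȟ^1 ≅ Z
degree 2: 2−0−2 = 0 → Ȟ^2 ≅ 0

Ȟ^0 = Z, Ȟ^1 = Z and Ȟ^2 = 0


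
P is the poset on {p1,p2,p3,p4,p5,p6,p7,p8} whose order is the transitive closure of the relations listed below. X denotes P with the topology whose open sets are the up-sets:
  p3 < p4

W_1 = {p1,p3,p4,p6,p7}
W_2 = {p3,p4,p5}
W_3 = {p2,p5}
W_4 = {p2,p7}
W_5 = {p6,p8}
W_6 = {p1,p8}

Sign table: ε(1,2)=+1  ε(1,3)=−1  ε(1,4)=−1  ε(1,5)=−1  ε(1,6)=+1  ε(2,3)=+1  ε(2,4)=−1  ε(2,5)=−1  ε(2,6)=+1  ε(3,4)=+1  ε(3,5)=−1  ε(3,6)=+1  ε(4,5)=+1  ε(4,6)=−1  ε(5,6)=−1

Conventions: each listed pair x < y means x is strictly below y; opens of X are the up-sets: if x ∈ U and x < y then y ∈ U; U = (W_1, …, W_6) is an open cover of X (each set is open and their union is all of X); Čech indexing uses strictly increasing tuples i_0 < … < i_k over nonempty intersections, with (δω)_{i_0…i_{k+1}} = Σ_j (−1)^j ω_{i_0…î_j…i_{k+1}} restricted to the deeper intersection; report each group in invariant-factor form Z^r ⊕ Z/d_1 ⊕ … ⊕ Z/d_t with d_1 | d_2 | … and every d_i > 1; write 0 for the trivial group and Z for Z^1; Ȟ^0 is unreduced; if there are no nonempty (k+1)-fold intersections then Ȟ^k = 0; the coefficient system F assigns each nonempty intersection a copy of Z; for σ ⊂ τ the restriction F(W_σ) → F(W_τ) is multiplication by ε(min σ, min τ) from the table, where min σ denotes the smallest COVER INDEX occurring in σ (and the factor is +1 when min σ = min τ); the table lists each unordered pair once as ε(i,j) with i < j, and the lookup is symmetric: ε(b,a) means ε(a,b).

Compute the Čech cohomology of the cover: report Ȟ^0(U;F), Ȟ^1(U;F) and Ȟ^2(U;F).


Ȟ^0 ≅ 0; Ȟ^1 ≅ Z ⊕ Z/2; Ȟ^2 ≅ 0

nonempty intersections:
  W12={p3,p4} W14={p7} W15={p6} W16={p1} W23={p5} W34={p2} W56={p8}
C dims 6,7; δ0: rk 6, SNF 1^5·2
Ȟ^0: (6−6)−0=0 ⇒ 0
Ȟ^1: (7−0)−6=1 plus torsion [2] ⇒ Z ⊕ Z/2
Ȟ^2: (0−0)−0=0 ⇒ 0


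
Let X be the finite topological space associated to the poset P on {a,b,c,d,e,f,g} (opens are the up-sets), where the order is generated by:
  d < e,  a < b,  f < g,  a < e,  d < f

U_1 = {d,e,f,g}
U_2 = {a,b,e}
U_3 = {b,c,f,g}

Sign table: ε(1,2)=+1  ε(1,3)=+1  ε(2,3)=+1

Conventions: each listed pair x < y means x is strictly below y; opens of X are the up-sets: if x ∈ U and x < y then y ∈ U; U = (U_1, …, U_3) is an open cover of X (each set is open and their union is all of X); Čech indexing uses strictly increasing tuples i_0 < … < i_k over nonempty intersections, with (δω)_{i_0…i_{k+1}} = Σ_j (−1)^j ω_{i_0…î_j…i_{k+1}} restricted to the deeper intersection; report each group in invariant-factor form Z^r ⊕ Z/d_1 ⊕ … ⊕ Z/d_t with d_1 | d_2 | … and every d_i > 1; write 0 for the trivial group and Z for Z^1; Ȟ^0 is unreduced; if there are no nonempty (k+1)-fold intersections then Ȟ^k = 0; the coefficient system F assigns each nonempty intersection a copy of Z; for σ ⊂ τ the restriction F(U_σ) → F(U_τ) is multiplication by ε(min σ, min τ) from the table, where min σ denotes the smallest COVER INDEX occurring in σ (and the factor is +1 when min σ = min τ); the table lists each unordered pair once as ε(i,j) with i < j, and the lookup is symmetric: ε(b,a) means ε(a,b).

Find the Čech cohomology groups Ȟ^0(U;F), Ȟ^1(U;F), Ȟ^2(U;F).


Ȟ^0(U;F) ≅ Z; Ȟ^1(U;F) ≅ Z; Ȟ^2(U;F) ≅ 0

cover nerve:
  U12={e} U13={f,g} U23={b}
C dims 3,3; δ0: rk 2, SNF 1^2
Ȟ^0: (3−2)−0=1 ⇒ Z
Ȟ^1: (3−0)−2=1 ⇒ Z
Ȟ^2: (0−0)−0=0 ⇒ 0


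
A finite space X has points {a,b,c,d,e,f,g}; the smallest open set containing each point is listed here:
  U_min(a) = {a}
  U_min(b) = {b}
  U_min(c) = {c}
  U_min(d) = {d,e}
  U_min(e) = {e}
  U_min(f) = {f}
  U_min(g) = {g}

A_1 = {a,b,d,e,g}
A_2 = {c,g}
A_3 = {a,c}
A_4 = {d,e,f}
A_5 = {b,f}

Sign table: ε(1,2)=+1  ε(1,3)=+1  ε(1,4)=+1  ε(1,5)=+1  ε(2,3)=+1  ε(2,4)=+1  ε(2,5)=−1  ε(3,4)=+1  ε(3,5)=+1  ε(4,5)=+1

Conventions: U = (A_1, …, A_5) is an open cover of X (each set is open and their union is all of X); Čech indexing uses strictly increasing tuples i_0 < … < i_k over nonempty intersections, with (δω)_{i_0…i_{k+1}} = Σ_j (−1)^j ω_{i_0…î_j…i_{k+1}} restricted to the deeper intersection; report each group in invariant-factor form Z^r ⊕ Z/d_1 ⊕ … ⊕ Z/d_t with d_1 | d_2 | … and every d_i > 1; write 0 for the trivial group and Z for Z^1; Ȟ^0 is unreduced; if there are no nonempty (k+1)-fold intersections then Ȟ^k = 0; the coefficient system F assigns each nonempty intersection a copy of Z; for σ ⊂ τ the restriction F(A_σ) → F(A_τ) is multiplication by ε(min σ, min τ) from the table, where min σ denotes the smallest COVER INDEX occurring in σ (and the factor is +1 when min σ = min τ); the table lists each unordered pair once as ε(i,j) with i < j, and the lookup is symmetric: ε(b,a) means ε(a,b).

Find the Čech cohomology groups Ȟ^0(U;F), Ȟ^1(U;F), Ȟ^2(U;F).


Ȟ^0(U;F) ≅ Z, Ȟ^1(U;F) ≅ Z^2, Ȟ^2(U;F) ≅ 0

nerve simplices:
  A12={g} A13={a} A14={d,e} A15={b} A23={c} A45={f}
C dims 5,6; δ0: rk 4, SNF 1^4
degree 0: 5−4−0 = 1 → Ȟ^0 ≅ Z
degree 1: 6−0−4 = 2 → Ȟ^1 ≅ Z^2
degree 2: 0−0−0 = 0 → Ȟ^2 ≅ 0


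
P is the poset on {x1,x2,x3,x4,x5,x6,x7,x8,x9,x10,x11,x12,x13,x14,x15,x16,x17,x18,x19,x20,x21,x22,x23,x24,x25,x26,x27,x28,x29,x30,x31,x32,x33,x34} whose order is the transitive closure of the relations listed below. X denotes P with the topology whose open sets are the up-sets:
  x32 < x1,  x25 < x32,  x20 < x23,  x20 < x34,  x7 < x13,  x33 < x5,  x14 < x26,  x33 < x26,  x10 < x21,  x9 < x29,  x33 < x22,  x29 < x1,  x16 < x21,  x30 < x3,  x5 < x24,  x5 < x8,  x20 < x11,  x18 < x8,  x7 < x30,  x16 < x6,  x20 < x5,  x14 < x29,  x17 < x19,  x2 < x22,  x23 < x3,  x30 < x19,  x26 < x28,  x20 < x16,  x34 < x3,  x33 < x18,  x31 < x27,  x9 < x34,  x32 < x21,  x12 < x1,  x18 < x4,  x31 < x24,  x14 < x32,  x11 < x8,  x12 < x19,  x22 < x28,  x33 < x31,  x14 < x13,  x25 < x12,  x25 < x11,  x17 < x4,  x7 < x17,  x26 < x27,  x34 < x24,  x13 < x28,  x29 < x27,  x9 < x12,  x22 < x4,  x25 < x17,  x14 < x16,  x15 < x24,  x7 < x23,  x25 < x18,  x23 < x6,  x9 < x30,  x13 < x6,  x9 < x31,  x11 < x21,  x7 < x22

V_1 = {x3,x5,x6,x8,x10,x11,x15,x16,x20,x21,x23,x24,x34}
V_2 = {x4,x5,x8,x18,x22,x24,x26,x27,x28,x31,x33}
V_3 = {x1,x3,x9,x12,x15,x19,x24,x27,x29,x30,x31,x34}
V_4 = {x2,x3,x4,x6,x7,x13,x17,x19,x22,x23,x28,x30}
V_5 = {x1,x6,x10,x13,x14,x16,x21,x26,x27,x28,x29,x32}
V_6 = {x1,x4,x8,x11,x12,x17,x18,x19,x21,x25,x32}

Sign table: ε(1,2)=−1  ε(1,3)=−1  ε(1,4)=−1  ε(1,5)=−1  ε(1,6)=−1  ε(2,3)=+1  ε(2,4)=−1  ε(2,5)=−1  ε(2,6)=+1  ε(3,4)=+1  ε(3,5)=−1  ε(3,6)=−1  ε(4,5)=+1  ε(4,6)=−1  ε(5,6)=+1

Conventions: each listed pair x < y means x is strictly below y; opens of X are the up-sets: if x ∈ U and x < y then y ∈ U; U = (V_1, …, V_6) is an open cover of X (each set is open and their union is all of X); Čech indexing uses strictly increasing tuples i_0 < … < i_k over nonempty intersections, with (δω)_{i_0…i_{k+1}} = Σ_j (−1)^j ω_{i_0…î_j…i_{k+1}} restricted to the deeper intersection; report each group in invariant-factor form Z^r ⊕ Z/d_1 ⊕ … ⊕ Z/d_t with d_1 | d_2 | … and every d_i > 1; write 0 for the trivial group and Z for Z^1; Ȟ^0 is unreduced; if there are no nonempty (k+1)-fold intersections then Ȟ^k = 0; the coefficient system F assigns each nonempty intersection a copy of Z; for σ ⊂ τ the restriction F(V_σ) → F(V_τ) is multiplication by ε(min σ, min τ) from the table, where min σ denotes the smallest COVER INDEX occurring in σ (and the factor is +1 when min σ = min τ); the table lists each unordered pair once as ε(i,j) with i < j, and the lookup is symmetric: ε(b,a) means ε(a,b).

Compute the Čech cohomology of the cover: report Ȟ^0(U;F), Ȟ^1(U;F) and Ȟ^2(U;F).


Ȟ^0(U;F) ≅ 0,  Ȟ^1(U;F) ≅ Z/2,  Ȟ^2(U;F) ≅ Z

intersection data:
  V12={x5,x8,x24} V13={x3,x15,x24,x34} V14={x3,x6,x23} V15={x6,x10,x16,x21} V16={x8,x11,x21} V23={x24,x27,x31} V24={x4,x22,x28} V25={x26,x27,x28} V26={x4,x8,x18} V34={x3,x19,x30} V35={x1,x27,x29} V36={x1,x12,x19} V45={x6,x13,x28} V46={x4,x17,x19} V56={x1,x21,x32}
  V123={x24} V126={x8} V134={x3} V145={x6} V156={x21} V235={x27} V245={x28} V246={x4} V346={x19} V356={x1}
C dims 6,15,10; δ0: rk 6, SNF 1^5·2; δ1: rk 9, SNF 1^9
Ȟ^0 = (6 − 6) − 0 = 0, so Ȟ^0 ≅ 0
Ȟ^1 = (15 − 9) − 6 = 0 plus torsion [2], so Ȟ^1 ≅ Z/2
Ȟ^2 = (10 − 0) − 9 = 1, so Ȟ^2 ≅ Z
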